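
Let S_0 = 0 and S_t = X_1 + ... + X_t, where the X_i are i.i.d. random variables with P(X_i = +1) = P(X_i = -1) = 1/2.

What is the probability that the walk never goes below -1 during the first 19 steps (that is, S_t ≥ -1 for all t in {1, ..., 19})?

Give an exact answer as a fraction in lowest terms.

Answer: 46189/131072

Derivation:
Let f(t,s) = #length-t paths at position s with S_1..S_t all ≥ -1.
f(t,s) = f(t-1,s-1) + f(t-1,s+1) for s ≥ -1; f(t,s) = 0 for s < -1.
t=0: f(0,0)=1
t=1: f(1,-1)=1 f(1,1)=1
t=2: f(2,0)=2 f(2,2)=1
t=3: f(3,-1)=2 f(3,1)=3 f(3,3)=1
t=4: f(4,0)=5 f(4,2)=4 f(4,4)=1
t=5: f(5,-1)=5 f(5,1)=9 f(5,3)=5 f(5,5)=1
t=6: f(6,0)=14 f(6,2)=14 f(6,4)=6 f(6,6)=1
t=7: f(7,-1)=14 f(7,1)=28 f(7,3)=20 f(7,5)=7 f(7,7)=1
t=8: f(8,0)=42 f(8,2)=48 f(8,4)=27 f(8,6)=8 f(8,8)=1
t=9: f(9,-1)=42 f(9,1)=90 f(9,3)=75 f(9,5)=35 f(9,7)=9 f(9,9)=1
t=10: f(10,0)=132 f(10,2)=165 f(10,4)=110 f(10,6)=44 f(10,8)=10 f(10,10)=1
t=11: f(11,-1)=132 f(11,1)=297 f(11,3)=275 f(11,5)=154 f(11,7)=54 f(11,9)=11 f(11,11)=1
t=12: f(12,0)=429 f(12,2)=572 f(12,4)=429 f(12,6)=208 f(12,8)=65 f(12,10)=12 f(12,12)=1
t=13: f(13,-1)=429 f(13,1)=1001 f(13,3)=1001 f(13,5)=637 f(13,7)=273 f(13,9)=77 f(13,11)=13 f(13,13)=1
t=14: f(14,0)=1430 f(14,2)=2002 f(14,4)=1638 f(14,6)=910 f(14,8)=350 f(14,10)=90 f(14,12)=14 f(14,14)=1
t=15: f(15,-1)=1430 f(15,1)=3432 f(15,3)=3640 f(15,5)=2548 f(15,7)=1260 f(15,9)=440 f(15,11)=104 f(15,13)=15 f(15,15)=1
t=16: f(16,0)=4862 f(16,2)=7072 f(16,4)=6188 f(16,6)=3808 f(16,8)=1700 f(16,10)=544 f(16,12)=119 f(16,14)=16 f(16,16)=1
t=17: f(17,-1)=4862 f(17,1)=11934 f(17,3)=13260 f(17,5)=9996 f(17,7)=5508 f(17,9)=2244 f(17,11)=663 f(17,13)=135 f(17,15)=17 f(17,17)=1
t=18: f(18,0)=16796 f(18,2)=25194 f(18,4)=23256 f(18,6)=15504 f(18,8)=7752 f(18,10)=2907 f(18,12)=798 f(18,14)=152 f(18,16)=18 f(18,18)=1
t=19: f(19,-1)=16796 f(19,1)=41990 f(19,3)=48450 f(19,5)=38760 f(19,7)=23256 f(19,9)=10659 f(19,11)=3705 f(19,13)=950 f(19,15)=170 f(19,17)=19 f(19,19)=1
Σ_s f(19,s) = 184756
P = 184756/524288 = 46189/131072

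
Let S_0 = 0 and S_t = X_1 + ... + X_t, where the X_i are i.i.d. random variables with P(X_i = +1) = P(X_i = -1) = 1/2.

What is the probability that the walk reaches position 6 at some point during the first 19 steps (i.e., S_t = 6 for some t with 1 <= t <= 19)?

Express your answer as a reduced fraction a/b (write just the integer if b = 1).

Answer: 10949/65536

Derivation:
Count via complement. Let g(t,s) = #length-t paths at position s with S_1..S_t all ≠ 6.
g(t,s) = g(t-1,s-1) + g(t-1,s+1) for s ≠ 6; g(t,6) = 0.
t=0: g(0,0)=1
t=1: g(1,-1)=1 g(1,1)=1
t=2: g(2,-2)=1 g(2,0)=2 g(2,2)=1
t=3: g(3,-3)=1 g(3,-1)=3 g(3,1)=3 g(3,3)=1
t=4: g(4,-4)=1 g(4,-2)=4 g(4,0)=6 g(4,2)=4 g(4,4)=1
t=5: g(5,-5)=1 g(5,-3)=5 g(5,-1)=10 g(5,1)=10 g(5,3)=5 g(5,5)=1
t=6: g(6,-6)=1 g(6,-4)=6 g(6,-2)=15 g(6,0)=20 g(6,2)=15 g(6,4)=6
t=7: g(7,-7)=1 g(7,-5)=7 g(7,-3)=21 g(7,-1)=35 g(7,1)=35 g(7,3)=21 g(7,5)=6
t=8: g(8,-8)=1 g(8,-6)=8 g(8,-4)=28 g(8,-2)=56 g(8,0)=70 g(8,2)=56 g(8,4)=27
t=9: g(9,-9)=1 g(9,-7)=9 g(9,-5)=36 g(9,-3)=84 g(9,-1)=126 g(9,1)=126 g(9,3)=83 g(9,5)=27
t=10: g(10,-10)=1 g(10,-8)=10 g(10,-6)=45 g(10,-4)=120 g(10,-2)=210 g(10,0)=252 g(10,2)=209 g(10,4)=110
t=11: g(11,-11)=1 g(11,-9)=11 g(11,-7)=55 g(11,-5)=165 g(11,-3)=330 g(11,-1)=462 g(11,1)=461 g(11,3)=319 g(11,5)=110
t=12: g(12,-12)=1 g(12,-10)=12 g(12,-8)=66 g(12,-6)=220 g(12,-4)=495 g(12,-2)=792 g(12,0)=923 g(12,2)=780 g(12,4)=429
t=13: g(13,-13)=1 g(13,-11)=13 g(13,-9)=78 g(13,-7)=286 g(13,-5)=715 g(13,-3)=1287 g(13,-1)=1715 g(13,1)=1703 g(13,3)=1209 g(13,5)=429
t=14: g(14,-14)=1 g(14,-12)=14 g(14,-10)=91 g(14,-8)=364 g(14,-6)=1001 g(14,-4)=2002 g(14,-2)=3002 g(14,0)=3418 g(14,2)=2912 g(14,4)=1638
t=15: g(15,-15)=1 g(15,-13)=15 g(15,-11)=105 g(15,-9)=455 g(15,-7)=1365 g(15,-5)=3003 g(15,-3)=5004 g(15,-1)=6420 g(15,1)=6330 g(15,3)=4550 g(15,5)=1638
t=16: g(16,-16)=1 g(16,-14)=16 g(16,-12)=120 g(16,-10)=560 g(16,-8)=1820 g(16,-6)=4368 g(16,-4)=8007 g(16,-2)=11424 g(16,0)=12750 g(16,2)=10880 g(16,4)=6188
t=17: g(17,-17)=1 g(17,-15)=17 g(17,-13)=136 g(17,-11)=680 g(17,-9)=2380 g(17,-7)=6188 g(17,-5)=12375 g(17,-3)=19431 g(17,-1)=24174 g(17,1)=23630 g(17,3)=17068 g(17,5)=6188
t=18: g(18,-18)=1 g(18,-16)=18 g(18,-14)=153 g(18,-12)=816 g(18,-10)=3060 g(18,-8)=8568 g(18,-6)=18563 g(18,-4)=31806 g(18,-2)=43605 g(18,0)=47804 g(18,2)=40698 g(18,4)=23256
t=19: g(19,-19)=1 g(19,-17)=19 g(19,-15)=171 g(19,-13)=969 g(19,-11)=3876 g(19,-9)=11628 g(19,-7)=27131 g(19,-5)=50369 g(19,-3)=75411 g(19,-1)=91409 g(19,1)=88502 g(19,3)=63954 g(19,5)=23256
Paths never hitting 6: Σ_s g(19,s) = 436696
Paths hitting 6: 2^19 - 436696 = 87592
P = 87592/524288 = 10949/65536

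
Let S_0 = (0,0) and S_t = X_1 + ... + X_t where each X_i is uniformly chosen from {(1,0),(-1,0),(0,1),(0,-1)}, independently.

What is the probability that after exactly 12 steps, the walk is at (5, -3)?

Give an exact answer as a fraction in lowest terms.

Answer: 3267/1048576

Derivation:
Let h be the number of horizontal steps (so 12-h are vertical). To end at (5,-3) need (h+5)/2 right-steps and ((12-h)-3)/2 up-steps.
Sum over h with 5 ≤ h ≤ 9, h ≡ 1 (mod 2), 12-h ≡ 1 (mod 2):
h=5: C(12,5)·C(5,5)·C(7,2) = 792·1·21 = 16632
h=7: C(12,7)·C(7,6)·C(5,1) = 792·7·5 = 27720
h=9: C(12,9)·C(9,7)·C(3,0) = 220·36·1 = 7920
Total favorable: 52272
Total paths: 4^12 = 16777216
P = 52272/16777216 = 3267/1048576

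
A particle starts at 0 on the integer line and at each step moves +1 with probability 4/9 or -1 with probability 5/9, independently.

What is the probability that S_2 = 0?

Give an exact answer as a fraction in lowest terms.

To be at 0 after 2 steps: need exactly 1 step of +1 and 1 of -1.
Number of such sequences: C(2,1) = 2
Each has probability (4/9)^1 · (5/9)^1 = 20/81
P = 2 · 20/81 = 40/81

Answer: 40/81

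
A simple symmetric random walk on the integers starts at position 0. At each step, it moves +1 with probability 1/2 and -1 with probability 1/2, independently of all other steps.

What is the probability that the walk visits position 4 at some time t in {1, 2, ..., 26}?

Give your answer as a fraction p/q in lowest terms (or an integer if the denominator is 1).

Answer: 1854169/4194304

Derivation:
Count via complement. Let g(t,s) = #length-t paths at position s with S_1..S_t all ≠ 4.
g(t,s) = g(t-1,s-1) + g(t-1,s+1) for s ≠ 4; g(t,4) = 0.
t=0: g(0,0)=1
t=1: g(1,-1)=1 g(1,1)=1
t=2: g(2,-2)=1 g(2,0)=2 g(2,2)=1
t=3: g(3,-3)=1 g(3,-1)=3 g(3,1)=3 g(3,3)=1
t=4: g(4,-4)=1 g(4,-2)=4 g(4,0)=6 g(4,2)=4
t=5: g(5,-5)=1 g(5,-3)=5 g(5,-1)=10 g(5,1)=10 g(5,3)=4
t=6: g(6,-6)=1 g(6,-4)=6 g(6,-2)=15 g(6,0)=20 g(6,2)=14
t=7: g(7,-7)=1 g(7,-5)=7 g(7,-3)=21 g(7,-1)=35 g(7,1)=34 g(7,3)=14
t=8: g(8,-8)=1 g(8,-6)=8 g(8,-4)=28 g(8,-2)=56 g(8,0)=69 g(8,2)=48
t=9: g(9,-9)=1 g(9,-7)=9 g(9,-5)=36 g(9,-3)=84 g(9,-1)=125 g(9,1)=117 g(9,3)=48
t=10: g(10,-10)=1 g(10,-8)=10 g(10,-6)=45 g(10,-4)=120 g(10,-2)=209 g(10,0)=242 g(10,2)=165
t=11: g(11,-11)=1 g(11,-9)=11 g(11,-7)=55 g(11,-5)=165 g(11,-3)=329 g(11,-1)=451 g(11,1)=407 g(11,3)=165
t=12: g(12,-12)=1 g(12,-10)=12 g(12,-8)=66 g(12,-6)=220 g(12,-4)=494 g(12,-2)=780 g(12,0)=858 g(12,2)=572
t=13: g(13,-13)=1 g(13,-11)=13 g(13,-9)=78 g(13,-7)=286 g(13,-5)=714 g(13,-3)=1274 g(13,-1)=1638 g(13,1)=1430 g(13,3)=572
t=14: g(14,-14)=1 g(14,-12)=14 g(14,-10)=91 g(14,-8)=364 g(14,-6)=1000 g(14,-4)=1988 g(14,-2)=2912 g(14,0)=3068 g(14,2)=2002
t=15: g(15,-15)=1 g(15,-13)=15 g(15,-11)=105 g(15,-9)=455 g(15,-7)=1364 g(15,-5)=2988 g(15,-3)=4900 g(15,-1)=5980 g(15,1)=5070 g(15,3)=2002
t=16: g(16,-16)=1 g(16,-14)=16 g(16,-12)=120 g(16,-10)=560 g(16,-8)=1819 g(16,-6)=4352 g(16,-4)=7888 g(16,-2)=10880 g(16,0)=11050 g(16,2)=7072
t=17: g(17,-17)=1 g(17,-15)=17 g(17,-13)=136 g(17,-11)=680 g(17,-9)=2379 g(17,-7)=6171 g(17,-5)=12240 g(17,-3)=18768 g(17,-1)=21930 g(17,1)=18122 g(17,3)=7072
t=18: g(18,-18)=1 g(18,-16)=18 g(18,-14)=153 g(18,-12)=816 g(18,-10)=3059 g(18,-8)=8550 g(18,-6)=18411 g(18,-4)=31008 g(18,-2)=40698 g(18,0)=40052 g(18,2)=25194
t=19: g(19,-19)=1 g(19,-17)=19 g(19,-15)=171 g(19,-13)=969 g(19,-11)=3875 g(19,-9)=11609 g(19,-7)=26961 g(19,-5)=49419 g(19,-3)=71706 g(19,-1)=80750 g(19,1)=65246 g(19,3)=25194
t=20: g(20,-20)=1 g(20,-18)=20 g(20,-16)=190 g(20,-14)=1140 g(20,-12)=4844 g(20,-10)=15484 g(20,-8)=38570 g(20,-6)=76380 g(20,-4)=121125 g(20,-2)=152456 g(20,0)=145996 g(20,2)=90440
t=21: g(21,-21)=1 g(21,-19)=21 g(21,-17)=210 g(21,-15)=1330 g(21,-13)=5984 g(21,-11)=20328 g(21,-9)=54054 g(21,-7)=114950 g(21,-5)=197505 g(21,-3)=273581 g(21,-1)=298452 g(21,1)=236436 g(21,3)=90440
t=22: g(22,-22)=1 g(22,-20)=22 g(22,-18)=231 g(22,-16)=1540 g(22,-14)=7314 g(22,-12)=26312 g(22,-10)=74382 g(22,-8)=169004 g(22,-6)=312455 g(22,-4)=471086 g(22,-2)=572033 g(22,0)=534888 g(22,2)=326876
t=23: g(23,-23)=1 g(23,-21)=23 g(23,-19)=253 g(23,-17)=1771 g(23,-15)=8854 g(23,-13)=33626 g(23,-11)=100694 g(23,-9)=243386 g(23,-7)=481459 g(23,-5)=783541 g(23,-3)=1043119 g(23,-1)=1106921 g(23,1)=861764 g(23,3)=326876
t=24: g(24,-24)=1 g(24,-22)=24 g(24,-20)=276 g(24,-18)=2024 g(24,-16)=10625 g(24,-14)=42480 g(24,-12)=134320 g(24,-10)=344080 g(24,-8)=724845 g(24,-6)=1265000 g(24,-4)=1826660 g(24,-2)=2150040 g(24,0)=1968685 g(24,2)=1188640
t=25: g(25,-25)=1 g(25,-23)=25 g(25,-21)=300 g(25,-19)=2300 g(25,-17)=12649 g(25,-15)=53105 g(25,-13)=176800 g(25,-11)=478400 g(25,-9)=1068925 g(25,-7)=1989845 g(25,-5)=3091660 g(25,-3)=3976700 g(25,-1)=4118725 g(25,1)=3157325 g(25,3)=1188640
t=26: g(26,-26)=1 g(26,-24)=26 g(26,-22)=325 g(26,-20)=2600 g(26,-18)=14949 g(26,-16)=65754 g(26,-14)=229905 g(26,-12)=655200 g(26,-10)=1547325 g(26,-8)=3058770 g(26,-6)=5081505 g(26,-4)=7068360 g(26,-2)=8095425 g(26,0)=7276050 g(26,2)=4345965
Paths never hitting 4: Σ_s g(26,s) = 37442160
Paths hitting 4: 2^26 - 37442160 = 29666704
P = 29666704/67108864 = 1854169/4194304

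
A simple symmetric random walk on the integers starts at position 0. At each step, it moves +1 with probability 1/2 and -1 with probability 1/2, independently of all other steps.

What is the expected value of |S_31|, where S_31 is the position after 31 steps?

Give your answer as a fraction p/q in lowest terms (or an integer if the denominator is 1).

Answer: 300540195/67108864

Derivation:
S_31 takes values m ≡ 1 (mod 2) with |m| ≤ 31; P(S_31=m) = C(31,(31+m)/2)/2^31.
Total paths: 2^31 = 2147483648
Distribution: P(S=-31)=1/2147483648, P(S=-29)=31/2147483648, P(S=-27)=465/2147483648, P(S=-25)=4495/2147483648, P(S=-23)=31465/2147483648, P(S=-21)=169911/2147483648, P(S=-19)=736281/2147483648, P(S=-17)=2629575/2147483648, P(S=-15)=7888725/2147483648, P(S=-13)=20160075/2147483648, P(S=-11)=44352165/2147483648, P(S=-9)=84672315/2147483648, P(S=-7)=141120525/2147483648, P(S=-5)=206253075/2147483648, P(S=-3)=265182525/2147483648, P(S=-1)=300540195/2147483648, P(S=1)=300540195/2147483648, P(S=3)=265182525/2147483648, P(S=5)=206253075/2147483648, P(S=7)=141120525/2147483648, P(S=9)=84672315/2147483648, P(S=11)=44352165/2147483648, P(S=13)=20160075/2147483648, P(S=15)=7888725/2147483648, P(S=17)=2629575/2147483648, P(S=19)=736281/2147483648, P(S=21)=169911/2147483648, P(S=23)=31465/2147483648, P(S=25)=4495/2147483648, P(S=27)=465/2147483648, P(S=29)=31/2147483648, P(S=31)=1/2147483648
E[|S_31|] = Σ_m |m|·P(S_31=m) = 9617286240/2147483648 = 300540195/67108864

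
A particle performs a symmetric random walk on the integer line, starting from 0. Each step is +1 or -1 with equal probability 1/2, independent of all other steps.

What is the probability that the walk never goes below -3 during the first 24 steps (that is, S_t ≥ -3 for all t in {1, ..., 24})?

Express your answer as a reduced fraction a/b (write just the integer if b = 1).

Let f(t,s) = #length-t paths at position s with S_1..S_t all ≥ -3.
f(t,s) = f(t-1,s-1) + f(t-1,s+1) for s ≥ -3; f(t,s) = 0 for s < -3.
t=0: f(0,0)=1
t=1: f(1,-1)=1 f(1,1)=1
t=2: f(2,-2)=1 f(2,0)=2 f(2,2)=1
t=3: f(3,-3)=1 f(3,-1)=3 f(3,1)=3 f(3,3)=1
t=4: f(4,-2)=4 f(4,0)=6 f(4,2)=4 f(4,4)=1
t=5: f(5,-3)=4 f(5,-1)=10 f(5,1)=10 f(5,3)=5 f(5,5)=1
t=6: f(6,-2)=14 f(6,0)=20 f(6,2)=15 f(6,4)=6 f(6,6)=1
t=7: f(7,-3)=14 f(7,-1)=34 f(7,1)=35 f(7,3)=21 f(7,5)=7 f(7,7)=1
t=8: f(8,-2)=48 f(8,0)=69 f(8,2)=56 f(8,4)=28 f(8,6)=8 f(8,8)=1
t=9: f(9,-3)=48 f(9,-1)=117 f(9,1)=125 f(9,3)=84 f(9,5)=36 f(9,7)=9 f(9,9)=1
t=10: f(10,-2)=165 f(10,0)=242 f(10,2)=209 f(10,4)=120 f(10,6)=45 f(10,8)=10 f(10,10)=1
t=11: f(11,-3)=165 f(11,-1)=407 f(11,1)=451 f(11,3)=329 f(11,5)=165 f(11,7)=55 f(11,9)=11 f(11,11)=1
t=12: f(12,-2)=572 f(12,0)=858 f(12,2)=780 f(12,4)=494 f(12,6)=220 f(12,8)=66 f(12,10)=12 f(12,12)=1
t=13: f(13,-3)=572 f(13,-1)=1430 f(13,1)=1638 f(13,3)=1274 f(13,5)=714 f(13,7)=286 f(13,9)=78 f(13,11)=13 f(13,13)=1
t=14: f(14,-2)=2002 f(14,0)=3068 f(14,2)=2912 f(14,4)=1988 f(14,6)=1000 f(14,8)=364 f(14,10)=91 f(14,12)=14 f(14,14)=1
t=15: f(15,-3)=2002 f(15,-1)=5070 f(15,1)=5980 f(15,3)=4900 f(15,5)=2988 f(15,7)=1364 f(15,9)=455 f(15,11)=105 f(15,13)=15 f(15,15)=1
t=16: f(16,-2)=7072 f(16,0)=11050 f(16,2)=10880 f(16,4)=7888 f(16,6)=4352 f(16,8)=1819 f(16,10)=560 f(16,12)=120 f(16,14)=16 f(16,16)=1
t=17: f(17,-3)=7072 f(17,-1)=18122 f(17,1)=21930 f(17,3)=18768 f(17,5)=12240 f(17,7)=6171 f(17,9)=2379 f(17,11)=680 f(17,13)=136 f(17,15)=17 f(17,17)=1
t=18: f(18,-2)=25194 f(18,0)=40052 f(18,2)=40698 f(18,4)=31008 f(18,6)=18411 f(18,8)=8550 f(18,10)=3059 f(18,12)=816 f(18,14)=153 f(18,16)=18 f(18,18)=1
t=19: f(19,-3)=25194 f(19,-1)=65246 f(19,1)=80750 f(19,3)=71706 f(19,5)=49419 f(19,7)=26961 f(19,9)=11609 f(19,11)=3875 f(19,13)=969 f(19,15)=171 f(19,17)=19 f(19,19)=1
t=20: f(20,-2)=90440 f(20,0)=145996 f(20,2)=152456 f(20,4)=121125 f(20,6)=76380 f(20,8)=38570 f(20,10)=15484 f(20,12)=4844 f(20,14)=1140 f(20,16)=190 f(20,18)=20 f(20,20)=1
t=21: f(21,-3)=90440 f(21,-1)=236436 f(21,1)=298452 f(21,3)=273581 f(21,5)=197505 f(21,7)=114950 f(21,9)=54054 f(21,11)=20328 f(21,13)=5984 f(21,15)=1330 f(21,17)=210 f(21,19)=21 f(21,21)=1
t=22: f(22,-2)=326876 f(22,0)=534888 f(22,2)=572033 f(22,4)=471086 f(22,6)=312455 f(22,8)=169004 f(22,10)=74382 f(22,12)=26312 f(22,14)=7314 f(22,16)=1540 f(22,18)=231 f(22,20)=22 f(22,22)=1
t=23: f(23,-3)=326876 f(23,-1)=861764 f(23,1)=1106921 f(23,3)=1043119 f(23,5)=783541 f(23,7)=481459 f(23,9)=243386 f(23,11)=100694 f(23,13)=33626 f(23,15)=8854 f(23,17)=1771 f(23,19)=253 f(23,21)=23 f(23,23)=1
t=24: f(24,-2)=1188640 f(24,0)=1968685 f(24,2)=2150040 f(24,4)=1826660 f(24,6)=1265000 f(24,8)=724845 f(24,10)=344080 f(24,12)=134320 f(24,14)=42480 f(24,16)=10625 f(24,18)=2024 f(24,20)=276 f(24,22)=24 f(24,24)=1
Σ_s f(24,s) = 9657700
P = 9657700/16777216 = 2414425/4194304

Answer: 2414425/4194304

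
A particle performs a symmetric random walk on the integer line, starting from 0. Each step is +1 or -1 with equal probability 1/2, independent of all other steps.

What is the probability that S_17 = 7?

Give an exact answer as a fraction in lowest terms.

To reach position 7 after 17 steps: need 12 steps of +1 and 5 of -1.
Favorable paths: C(17,12) = 6188
Total paths: 2^17 = 131072
P = 6188/131072 = 1547/32768

Answer: 1547/32768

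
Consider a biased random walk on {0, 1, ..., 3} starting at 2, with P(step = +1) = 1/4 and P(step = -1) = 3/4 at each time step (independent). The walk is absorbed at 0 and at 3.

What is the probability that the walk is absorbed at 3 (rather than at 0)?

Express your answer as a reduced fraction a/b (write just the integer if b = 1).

Answer: 4/13

Derivation:
Biased walk: p = 1/4, q = 3/4, r = q/p = 3
Gambler's ruin: P(hit 3 before 0 | start at 2) = (1 - r^a)/(1 - r^N)
r^2 = 9; r^3 = 27
P = (1 - 9) / (1 - 27) = -8 / -26 = 4/13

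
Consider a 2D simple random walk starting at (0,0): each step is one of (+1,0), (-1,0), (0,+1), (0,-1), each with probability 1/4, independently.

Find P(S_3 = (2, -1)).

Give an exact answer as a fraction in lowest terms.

Let h be the number of horizontal steps (so 3-h are vertical). To end at (2,-1) need (h+2)/2 right-steps and ((3-h)-1)/2 up-steps.
Sum over h with 2 ≤ h ≤ 2, h ≡ 0 (mod 2), 3-h ≡ 1 (mod 2):
h=2: C(3,2)·C(2,2)·C(1,0) = 3·1·1 = 3
Total favorable: 3
Total paths: 4^3 = 64
P = 3/64 = 3/64

Answer: 3/64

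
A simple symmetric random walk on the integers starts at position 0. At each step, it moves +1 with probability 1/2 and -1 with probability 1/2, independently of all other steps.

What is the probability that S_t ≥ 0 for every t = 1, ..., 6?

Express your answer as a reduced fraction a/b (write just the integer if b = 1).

Let f(t,s) = #length-t paths at position s with S_1..S_t all ≥ 0.
f(t,s) = f(t-1,s-1) + f(t-1,s+1) for s ≥ 0; f(t,s) = 0 for s < 0.
t=0: f(0,0)=1
t=1: f(1,1)=1
t=2: f(2,0)=1 f(2,2)=1
t=3: f(3,1)=2 f(3,3)=1
t=4: f(4,0)=2 f(4,2)=3 f(4,4)=1
t=5: f(5,1)=5 f(5,3)=4 f(5,5)=1
t=6: f(6,0)=5 f(6,2)=9 f(6,4)=5 f(6,6)=1
Σ_s f(6,s) = 20
P = 20/64 = 5/16

Answer: 5/16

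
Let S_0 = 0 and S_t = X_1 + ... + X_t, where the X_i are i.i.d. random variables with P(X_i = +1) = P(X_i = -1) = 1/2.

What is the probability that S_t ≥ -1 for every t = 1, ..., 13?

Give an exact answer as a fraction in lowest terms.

Let f(t,s) = #length-t paths at position s with S_1..S_t all ≥ -1.
f(t,s) = f(t-1,s-1) + f(t-1,s+1) for s ≥ -1; f(t,s) = 0 for s < -1.
t=0: f(0,0)=1
t=1: f(1,-1)=1 f(1,1)=1
t=2: f(2,0)=2 f(2,2)=1
t=3: f(3,-1)=2 f(3,1)=3 f(3,3)=1
t=4: f(4,0)=5 f(4,2)=4 f(4,4)=1
t=5: f(5,-1)=5 f(5,1)=9 f(5,3)=5 f(5,5)=1
t=6: f(6,0)=14 f(6,2)=14 f(6,4)=6 f(6,6)=1
t=7: f(7,-1)=14 f(7,1)=28 f(7,3)=20 f(7,5)=7 f(7,7)=1
t=8: f(8,0)=42 f(8,2)=48 f(8,4)=27 f(8,6)=8 f(8,8)=1
t=9: f(9,-1)=42 f(9,1)=90 f(9,3)=75 f(9,5)=35 f(9,7)=9 f(9,9)=1
t=10: f(10,0)=132 f(10,2)=165 f(10,4)=110 f(10,6)=44 f(10,8)=10 f(10,10)=1
t=11: f(11,-1)=132 f(11,1)=297 f(11,3)=275 f(11,5)=154 f(11,7)=54 f(11,9)=11 f(11,11)=1
t=12: f(12,0)=429 f(12,2)=572 f(12,4)=429 f(12,6)=208 f(12,8)=65 f(12,10)=12 f(12,12)=1
t=13: f(13,-1)=429 f(13,1)=1001 f(13,3)=1001 f(13,5)=637 f(13,7)=273 f(13,9)=77 f(13,11)=13 f(13,13)=1
Σ_s f(13,s) = 3432
P = 3432/8192 = 429/1024

Answer: 429/1024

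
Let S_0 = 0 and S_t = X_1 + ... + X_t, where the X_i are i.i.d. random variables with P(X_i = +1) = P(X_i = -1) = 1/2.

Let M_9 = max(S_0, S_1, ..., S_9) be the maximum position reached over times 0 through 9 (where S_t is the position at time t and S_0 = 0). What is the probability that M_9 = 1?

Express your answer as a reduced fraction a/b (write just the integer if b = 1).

Answer: 63/256

Derivation:
Let M_9 = max(S_0,...,S_9). Use the reflection principle: for j ≥ 1, #{paths with M_9 ≥ j} = #{S_9 ≥ j} + #{S_9 ≥ j+1}.
By reflection, #{M_9 ≥ 1} = #{S_9 ≥ 1} + #{S_9 ≥ 2} = 256 + 130 = 386.
#{M_9 ≥ 2} = #{S_9 ≥ 2} + #{S_9 ≥ 3} = 130 + 130 = 260.
#{M_9 = 1} = 386 - 260 = 126.
P(M_9 = 1) = 126/512 = 63/256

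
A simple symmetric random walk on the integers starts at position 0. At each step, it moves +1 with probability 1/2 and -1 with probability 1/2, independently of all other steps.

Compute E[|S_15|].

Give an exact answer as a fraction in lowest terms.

Answer: 6435/2048

Derivation:
S_15 takes values m ≡ 1 (mod 2) with |m| ≤ 15; P(S_15=m) = C(15,(15+m)/2)/2^15.
Total paths: 2^15 = 32768
Distribution: P(S=-15)=1/32768, P(S=-13)=15/32768, P(S=-11)=105/32768, P(S=-9)=455/32768, P(S=-7)=1365/32768, P(S=-5)=3003/32768, P(S=-3)=5005/32768, P(S=-1)=6435/32768, P(S=1)=6435/32768, P(S=3)=5005/32768, P(S=5)=3003/32768, P(S=7)=1365/32768, P(S=9)=455/32768, P(S=11)=105/32768, P(S=13)=15/32768, P(S=15)=1/32768
E[|S_15|] = Σ_m |m|·P(S_15=m) = 102960/32768 = 6435/2048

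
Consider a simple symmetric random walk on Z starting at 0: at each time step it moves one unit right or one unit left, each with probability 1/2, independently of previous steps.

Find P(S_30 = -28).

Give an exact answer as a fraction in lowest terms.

To reach position -28 after 30 steps: need 1 step of +1 and 29 of -1.
Favorable paths: C(30,1) = 30
Total paths: 2^30 = 1073741824
P = 30/1073741824 = 15/536870912

Answer: 15/536870912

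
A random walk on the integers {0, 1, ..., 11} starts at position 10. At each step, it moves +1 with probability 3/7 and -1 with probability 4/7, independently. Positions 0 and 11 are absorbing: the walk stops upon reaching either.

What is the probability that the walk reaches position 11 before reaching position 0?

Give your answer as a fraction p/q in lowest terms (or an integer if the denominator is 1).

Biased walk: p = 3/7, q = 4/7, r = q/p = 4/3
Gambler's ruin: P(hit 11 before 0 | start at 10) = (1 - r^a)/(1 - r^N)
r^10 = 1048576/59049; r^11 = 4194304/177147
P = (1 - 1048576/59049) / (1 - 4194304/177147) = -989527/59049 / -4017157/177147 = 2968581/4017157

Answer: 2968581/4017157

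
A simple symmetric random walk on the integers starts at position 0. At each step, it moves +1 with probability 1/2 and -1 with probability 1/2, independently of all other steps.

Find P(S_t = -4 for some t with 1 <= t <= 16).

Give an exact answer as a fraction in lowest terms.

Answer: 10889/32768

Derivation:
Count via complement. Let g(t,s) = #length-t paths at position s with S_1..S_t all ≠ -4.
g(t,s) = g(t-1,s-1) + g(t-1,s+1) for s ≠ -4; g(t,-4) = 0.
t=0: g(0,0)=1
t=1: g(1,-1)=1 g(1,1)=1
t=2: g(2,-2)=1 g(2,0)=2 g(2,2)=1
t=3: g(3,-3)=1 g(3,-1)=3 g(3,1)=3 g(3,3)=1
t=4: g(4,-2)=4 g(4,0)=6 g(4,2)=4 g(4,4)=1
t=5: g(5,-3)=4 g(5,-1)=10 g(5,1)=10 g(5,3)=5 g(5,5)=1
t=6: g(6,-2)=14 g(6,0)=20 g(6,2)=15 g(6,4)=6 g(6,6)=1
t=7: g(7,-3)=14 g(7,-1)=34 g(7,1)=35 g(7,3)=21 g(7,5)=7 g(7,7)=1
t=8: g(8,-2)=48 g(8,0)=69 g(8,2)=56 g(8,4)=28 g(8,6)=8 g(8,8)=1
t=9: g(9,-3)=48 g(9,-1)=117 g(9,1)=125 g(9,3)=84 g(9,5)=36 g(9,7)=9 g(9,9)=1
t=10: g(10,-2)=165 g(10,0)=242 g(10,2)=209 g(10,4)=120 g(10,6)=45 g(10,8)=10 g(10,10)=1
t=11: g(11,-3)=165 g(11,-1)=407 g(11,1)=451 g(11,3)=329 g(11,5)=165 g(11,7)=55 g(11,9)=11 g(11,11)=1
t=12: g(12,-2)=572 g(12,0)=858 g(12,2)=780 g(12,4)=494 g(12,6)=220 g(12,8)=66 g(12,10)=12 g(12,12)=1
t=13: g(13,-3)=572 g(13,-1)=1430 g(13,1)=1638 g(13,3)=1274 g(13,5)=714 g(13,7)=286 g(13,9)=78 g(13,11)=13 g(13,13)=1
t=14: g(14,-2)=2002 g(14,0)=3068 g(14,2)=2912 g(14,4)=1988 g(14,6)=1000 g(14,8)=364 g(14,10)=91 g(14,12)=14 g(14,14)=1
t=15: g(15,-3)=2002 g(15,-1)=5070 g(15,1)=5980 g(15,3)=4900 g(15,5)=2988 g(15,7)=1364 g(15,9)=455 g(15,11)=105 g(15,13)=15 g(15,15)=1
t=16: g(16,-2)=7072 g(16,0)=11050 g(16,2)=10880 g(16,4)=7888 g(16,6)=4352 g(16,8)=1819 g(16,10)=560 g(16,12)=120 g(16,14)=16 g(16,16)=1
Paths never hitting -4: Σ_s g(16,s) = 43758
Paths hitting -4: 2^16 - 43758 = 21778
P = 21778/65536 = 10889/32768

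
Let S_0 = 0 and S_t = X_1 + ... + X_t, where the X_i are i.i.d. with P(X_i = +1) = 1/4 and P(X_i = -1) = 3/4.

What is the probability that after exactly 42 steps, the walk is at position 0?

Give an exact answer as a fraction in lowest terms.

Answer: 703795935117303228915/2417851639229258349412352

Derivation:
To be at 0 after 42 steps: need exactly 21 steps of +1 and 21 of -1.
Number of such sequences: C(42,21) = 538257874440
Each has probability (1/4)^21 · (3/4)^21 = 10460353203/19342813113834066795298816
P = 538257874440 · 10460353203/19342813113834066795298816 = 703795935117303228915/2417851639229258349412352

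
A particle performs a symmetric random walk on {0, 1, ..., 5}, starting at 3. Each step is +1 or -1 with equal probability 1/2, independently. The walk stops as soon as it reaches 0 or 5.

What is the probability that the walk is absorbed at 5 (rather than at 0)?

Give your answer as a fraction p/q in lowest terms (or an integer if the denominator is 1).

Answer: 3/5

Derivation:
Symmetric walk (p = 1/2): the harmonic-function argument gives P(hit 5 before 0 | start at 3) = a/N.
P = 3/5 = 3/5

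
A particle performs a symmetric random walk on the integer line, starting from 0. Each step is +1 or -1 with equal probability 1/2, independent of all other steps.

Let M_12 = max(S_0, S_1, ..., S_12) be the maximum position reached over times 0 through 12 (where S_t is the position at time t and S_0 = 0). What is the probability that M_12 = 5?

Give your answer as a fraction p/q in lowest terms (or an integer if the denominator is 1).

Answer: 55/1024

Derivation:
Let M_12 = max(S_0,...,S_12). Use the reflection principle: for j ≥ 1, #{paths with M_12 ≥ j} = #{S_12 ≥ j} + #{S_12 ≥ j+1}.
By reflection, #{M_12 ≥ 5} = #{S_12 ≥ 5} + #{S_12 ≥ 6} = 299 + 299 = 598.
#{M_12 ≥ 6} = #{S_12 ≥ 6} + #{S_12 ≥ 7} = 299 + 79 = 378.
#{M_12 = 5} = 598 - 378 = 220.
P(M_12 = 5) = 220/4096 = 55/1024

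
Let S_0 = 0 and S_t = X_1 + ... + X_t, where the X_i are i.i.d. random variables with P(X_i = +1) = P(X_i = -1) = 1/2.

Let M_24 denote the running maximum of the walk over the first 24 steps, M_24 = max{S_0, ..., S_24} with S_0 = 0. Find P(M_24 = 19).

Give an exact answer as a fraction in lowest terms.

Answer: 69/4194304

Derivation:
Let M_24 = max(S_0,...,S_24). Use the reflection principle: for j ≥ 1, #{paths with M_24 ≥ j} = #{S_24 ≥ j} + #{S_24 ≥ j+1}.
By reflection, #{M_24 ≥ 19} = #{S_24 ≥ 19} + #{S_24 ≥ 20} = 301 + 301 = 602.
#{M_24 ≥ 20} = #{S_24 ≥ 20} + #{S_24 ≥ 21} = 301 + 25 = 326.
#{M_24 = 19} = 602 - 326 = 276.
P(M_24 = 19) = 276/16777216 = 69/4194304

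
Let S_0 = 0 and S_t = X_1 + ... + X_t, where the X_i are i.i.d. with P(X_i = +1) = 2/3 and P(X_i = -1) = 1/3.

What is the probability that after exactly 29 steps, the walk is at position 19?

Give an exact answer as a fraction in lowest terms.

Answer: 221375365120/7625597484987

Derivation:
To reach position 19 after 29 steps: need 24 steps of +1 and 5 steps of -1.
Number of such sequences: C(29,24) = 118755
Each has probability (2/3)^24 · (1/3)^5 = 16777216/68630377364883
P = 118755 · 16777216/68630377364883 = 221375365120/7625597484987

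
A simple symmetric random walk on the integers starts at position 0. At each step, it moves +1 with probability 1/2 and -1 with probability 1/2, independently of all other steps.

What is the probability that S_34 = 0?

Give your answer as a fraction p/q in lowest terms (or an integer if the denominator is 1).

To return to 0 after 34 steps: need exactly 17 steps of +1 and 17 of -1.
Favorable paths: C(34,17) = 2333606220
Total paths: 2^34 = 17179869184
P = 2333606220/17179869184 = 583401555/4294967296

Answer: 583401555/4294967296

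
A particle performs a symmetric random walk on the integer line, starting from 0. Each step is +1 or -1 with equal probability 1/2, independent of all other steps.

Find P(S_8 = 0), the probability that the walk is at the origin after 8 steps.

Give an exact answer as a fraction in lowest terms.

Answer: 35/128

Derivation:
To return to 0 after 8 steps: need exactly 4 steps of +1 and 4 of -1.
Favorable paths: C(8,4) = 70
Total paths: 2^8 = 256
P = 70/256 = 35/128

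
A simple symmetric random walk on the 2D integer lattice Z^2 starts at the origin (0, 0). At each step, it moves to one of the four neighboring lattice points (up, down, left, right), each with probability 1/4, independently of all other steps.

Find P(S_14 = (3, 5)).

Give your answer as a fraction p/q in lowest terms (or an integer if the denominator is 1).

Let h be the number of horizontal steps (so 14-h are vertical). To end at (3,5) need (h+3)/2 right-steps and ((14-h)+5)/2 up-steps.
Sum over h with 3 ≤ h ≤ 9, h ≡ 1 (mod 2), 14-h ≡ 1 (mod 2):
h=3: C(14,3)·C(3,3)·C(11,8) = 364·1·165 = 60060
h=5: C(14,5)·C(5,4)·C(9,7) = 2002·5·36 = 360360
h=7: C(14,7)·C(7,5)·C(7,6) = 3432·21·7 = 504504
h=9: C(14,9)·C(9,6)·C(5,5) = 2002·84·1 = 168168
Total favorable: 1093092
Total paths: 4^14 = 268435456
P = 1093092/268435456 = 273273/67108864

Answer: 273273/67108864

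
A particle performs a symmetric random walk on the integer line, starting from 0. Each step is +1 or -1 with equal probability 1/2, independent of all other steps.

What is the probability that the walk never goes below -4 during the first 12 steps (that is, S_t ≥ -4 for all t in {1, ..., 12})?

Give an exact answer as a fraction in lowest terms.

Let f(t,s) = #length-t paths at position s with S_1..S_t all ≥ -4.
f(t,s) = f(t-1,s-1) + f(t-1,s+1) for s ≥ -4; f(t,s) = 0 for s < -4.
t=0: f(0,0)=1
t=1: f(1,-1)=1 f(1,1)=1
t=2: f(2,-2)=1 f(2,0)=2 f(2,2)=1
t=3: f(3,-3)=1 f(3,-1)=3 f(3,1)=3 f(3,3)=1
t=4: f(4,-4)=1 f(4,-2)=4 f(4,0)=6 f(4,2)=4 f(4,4)=1
t=5: f(5,-3)=5 f(5,-1)=10 f(5,1)=10 f(5,3)=5 f(5,5)=1
t=6: f(6,-4)=5 f(6,-2)=15 f(6,0)=20 f(6,2)=15 f(6,4)=6 f(6,6)=1
t=7: f(7,-3)=20 f(7,-1)=35 f(7,1)=35 f(7,3)=21 f(7,5)=7 f(7,7)=1
t=8: f(8,-4)=20 f(8,-2)=55 f(8,0)=70 f(8,2)=56 f(8,4)=28 f(8,6)=8 f(8,8)=1
t=9: f(9,-3)=75 f(9,-1)=125 f(9,1)=126 f(9,3)=84 f(9,5)=36 f(9,7)=9 f(9,9)=1
t=10: f(10,-4)=75 f(10,-2)=200 f(10,0)=251 f(10,2)=210 f(10,4)=120 f(10,6)=45 f(10,8)=10 f(10,10)=1
t=11: f(11,-3)=275 f(11,-1)=451 f(11,1)=461 f(11,3)=330 f(11,5)=165 f(11,7)=55 f(11,9)=11 f(11,11)=1
t=12: f(12,-4)=275 f(12,-2)=726 f(12,0)=912 f(12,2)=791 f(12,4)=495 f(12,6)=220 f(12,8)=66 f(12,10)=12 f(12,12)=1
Σ_s f(12,s) = 3498
P = 3498/4096 = 1749/2048

Answer: 1749/2048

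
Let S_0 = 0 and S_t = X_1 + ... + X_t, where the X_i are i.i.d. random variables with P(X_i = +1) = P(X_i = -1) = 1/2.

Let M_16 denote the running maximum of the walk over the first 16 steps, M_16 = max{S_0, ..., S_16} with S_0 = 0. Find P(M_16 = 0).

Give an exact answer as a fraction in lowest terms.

Answer: 6435/32768

Derivation:
Let M_16 = max(S_0,...,S_16). Use the reflection principle: for j ≥ 1, #{paths with M_16 ≥ j} = #{S_16 ≥ j} + #{S_16 ≥ j+1}.
P(M_16 ≥ 0) = 1 since S_0 = 0, so #{M_16 ≥ 0} = 65536.
#{M_16 ≥ 1} = #{S_16 ≥ 1} + #{S_16 ≥ 2} = 26333 + 26333 = 52666.
#{M_16 = 0} = 65536 - 52666 = 12870.
P(M_16 = 0) = 12870/65536 = 6435/32768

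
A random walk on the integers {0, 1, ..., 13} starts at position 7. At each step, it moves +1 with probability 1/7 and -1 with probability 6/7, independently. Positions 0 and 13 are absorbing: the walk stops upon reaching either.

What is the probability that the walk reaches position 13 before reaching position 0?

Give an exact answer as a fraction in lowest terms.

Biased walk: p = 1/7, q = 6/7, r = q/p = 6
Gambler's ruin: P(hit 13 before 0 | start at 7) = (1 - r^a)/(1 - r^N)
r^7 = 279936; r^13 = 13060694016
P = (1 - 279936) / (1 - 13060694016) = -279935 / -13060694015 = 55987/2612138803

Answer: 55987/2612138803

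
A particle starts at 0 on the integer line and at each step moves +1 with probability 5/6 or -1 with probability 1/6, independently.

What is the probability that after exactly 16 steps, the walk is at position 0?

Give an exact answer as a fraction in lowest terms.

Answer: 279296875/156728328192

Derivation:
To be at 0 after 16 steps: need exactly 8 steps of +1 and 8 of -1.
Number of such sequences: C(16,8) = 12870
Each has probability (5/6)^8 · (1/6)^8 = 390625/2821109907456
P = 12870 · 390625/2821109907456 = 279296875/156728328192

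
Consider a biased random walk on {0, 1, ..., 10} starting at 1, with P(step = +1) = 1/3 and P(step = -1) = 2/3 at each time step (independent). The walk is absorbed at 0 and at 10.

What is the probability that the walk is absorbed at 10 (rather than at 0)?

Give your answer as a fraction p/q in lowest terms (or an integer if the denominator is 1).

Answer: 1/1023

Derivation:
Biased walk: p = 1/3, q = 2/3, r = q/p = 2
Gambler's ruin: P(hit 10 before 0 | start at 1) = (1 - r^a)/(1 - r^N)
r^1 = 2; r^10 = 1024
P = (1 - 2) / (1 - 1024) = -1 / -1023 = 1/1023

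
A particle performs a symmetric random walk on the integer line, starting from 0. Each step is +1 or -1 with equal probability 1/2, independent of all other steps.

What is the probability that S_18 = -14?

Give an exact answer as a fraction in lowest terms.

To reach position -14 after 18 steps: need 2 steps of +1 and 16 of -1.
Favorable paths: C(18,2) = 153
Total paths: 2^18 = 262144
P = 153/262144 = 153/262144

Answer: 153/262144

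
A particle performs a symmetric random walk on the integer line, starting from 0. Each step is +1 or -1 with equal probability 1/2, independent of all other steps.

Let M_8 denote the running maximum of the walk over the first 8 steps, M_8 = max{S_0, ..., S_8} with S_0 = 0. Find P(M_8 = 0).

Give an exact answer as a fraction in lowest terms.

Answer: 35/128

Derivation:
Let M_8 = max(S_0,...,S_8). Use the reflection principle: for j ≥ 1, #{paths with M_8 ≥ j} = #{S_8 ≥ j} + #{S_8 ≥ j+1}.
P(M_8 ≥ 0) = 1 since S_0 = 0, so #{M_8 ≥ 0} = 256.
#{M_8 ≥ 1} = #{S_8 ≥ 1} + #{S_8 ≥ 2} = 93 + 93 = 186.
#{M_8 = 0} = 256 - 186 = 70.
P(M_8 = 0) = 70/256 = 35/128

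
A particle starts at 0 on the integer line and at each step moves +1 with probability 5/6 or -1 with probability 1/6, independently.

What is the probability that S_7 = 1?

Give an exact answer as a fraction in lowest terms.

Answer: 21875/279936

Derivation:
To reach position 1 after 7 steps: need 4 steps of +1 and 3 steps of -1.
Number of such sequences: C(7,4) = 35
Each has probability (5/6)^4 · (1/6)^3 = 625/279936
P = 35 · 625/279936 = 21875/279936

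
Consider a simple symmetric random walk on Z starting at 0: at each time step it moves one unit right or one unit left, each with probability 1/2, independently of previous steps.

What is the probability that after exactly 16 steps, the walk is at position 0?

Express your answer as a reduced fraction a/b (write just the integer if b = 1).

Answer: 6435/32768

Derivation:
To return to 0 after 16 steps: need exactly 8 steps of +1 and 8 of -1.
Favorable paths: C(16,8) = 12870
Total paths: 2^16 = 65536
P = 12870/65536 = 6435/32768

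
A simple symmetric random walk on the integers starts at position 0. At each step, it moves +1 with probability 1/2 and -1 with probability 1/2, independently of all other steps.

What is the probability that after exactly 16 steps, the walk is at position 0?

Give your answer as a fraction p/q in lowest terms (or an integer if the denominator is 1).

To return to 0 after 16 steps: need exactly 8 steps of +1 and 8 of -1.
Favorable paths: C(16,8) = 12870
Total paths: 2^16 = 65536
P = 12870/65536 = 6435/32768

Answer: 6435/32768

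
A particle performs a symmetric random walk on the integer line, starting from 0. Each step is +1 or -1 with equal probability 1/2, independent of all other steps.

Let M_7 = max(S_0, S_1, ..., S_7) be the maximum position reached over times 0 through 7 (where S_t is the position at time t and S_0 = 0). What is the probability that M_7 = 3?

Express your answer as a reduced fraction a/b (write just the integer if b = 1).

Let M_7 = max(S_0,...,S_7). Use the reflection principle: for j ≥ 1, #{paths with M_7 ≥ j} = #{S_7 ≥ j} + #{S_7 ≥ j+1}.
By reflection, #{M_7 ≥ 3} = #{S_7 ≥ 3} + #{S_7 ≥ 4} = 29 + 8 = 37.
#{M_7 ≥ 4} = #{S_7 ≥ 4} + #{S_7 ≥ 5} = 8 + 8 = 16.
#{M_7 = 3} = 37 - 16 = 21.
P(M_7 = 3) = 21/128 = 21/128

Answer: 21/128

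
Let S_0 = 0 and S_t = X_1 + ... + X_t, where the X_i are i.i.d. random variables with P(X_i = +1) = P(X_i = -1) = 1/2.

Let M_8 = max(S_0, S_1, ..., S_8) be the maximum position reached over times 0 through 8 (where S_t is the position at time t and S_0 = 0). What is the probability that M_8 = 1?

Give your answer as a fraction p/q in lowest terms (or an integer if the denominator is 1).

Answer: 7/32

Derivation:
Let M_8 = max(S_0,...,S_8). Use the reflection principle: for j ≥ 1, #{paths with M_8 ≥ j} = #{S_8 ≥ j} + #{S_8 ≥ j+1}.
By reflection, #{M_8 ≥ 1} = #{S_8 ≥ 1} + #{S_8 ≥ 2} = 93 + 93 = 186.
#{M_8 ≥ 2} = #{S_8 ≥ 2} + #{S_8 ≥ 3} = 93 + 37 = 130.
#{M_8 = 1} = 186 - 130 = 56.
P(M_8 = 1) = 56/256 = 7/32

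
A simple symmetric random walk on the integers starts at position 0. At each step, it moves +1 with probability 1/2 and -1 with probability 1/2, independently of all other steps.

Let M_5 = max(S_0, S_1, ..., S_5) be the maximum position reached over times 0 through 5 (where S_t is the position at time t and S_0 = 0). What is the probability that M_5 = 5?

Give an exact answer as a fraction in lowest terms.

Let M_5 = max(S_0,...,S_5). Use the reflection principle: for j ≥ 1, #{paths with M_5 ≥ j} = #{S_5 ≥ j} + #{S_5 ≥ j+1}.
By reflection, #{M_5 ≥ 5} = #{S_5 ≥ 5} + #{S_5 ≥ 6} = 1 + 0 = 1.
#{M_5 ≥ 6} = #{S_5 ≥ 6} + #{S_5 ≥ 7} = 0 + 0 = 0.
#{M_5 = 5} = 1 - 0 = 1.
P(M_5 = 5) = 1/32 = 1/32

Answer: 1/32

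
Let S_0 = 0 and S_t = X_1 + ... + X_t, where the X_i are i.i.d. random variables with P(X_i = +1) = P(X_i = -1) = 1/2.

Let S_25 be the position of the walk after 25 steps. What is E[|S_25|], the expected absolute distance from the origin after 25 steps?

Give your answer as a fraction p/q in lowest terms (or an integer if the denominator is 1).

Answer: 16900975/4194304

Derivation:
S_25 takes values m ≡ 1 (mod 2) with |m| ≤ 25; P(S_25=m) = C(25,(25+m)/2)/2^25.
Total paths: 2^25 = 33554432
Distribution: P(S=-25)=1/33554432, P(S=-23)=25/33554432, P(S=-21)=300/33554432, P(S=-19)=2300/33554432, P(S=-17)=12650/33554432, P(S=-15)=53130/33554432, P(S=-13)=177100/33554432, P(S=-11)=480700/33554432, P(S=-9)=1081575/33554432, P(S=-7)=2042975/33554432, P(S=-5)=3268760/33554432, P(S=-3)=4457400/33554432, P(S=-1)=5200300/33554432, P(S=1)=5200300/33554432, P(S=3)=4457400/33554432, P(S=5)=3268760/33554432, P(S=7)=2042975/33554432, P(S=9)=1081575/33554432, P(S=11)=480700/33554432, P(S=13)=177100/33554432, P(S=15)=53130/33554432, P(S=17)=12650/33554432, P(S=19)=2300/33554432, P(S=21)=300/33554432, P(S=23)=25/33554432, P(S=25)=1/33554432
E[|S_25|] = Σ_m |m|·P(S_25=m) = 135207800/33554432 = 16900975/4194304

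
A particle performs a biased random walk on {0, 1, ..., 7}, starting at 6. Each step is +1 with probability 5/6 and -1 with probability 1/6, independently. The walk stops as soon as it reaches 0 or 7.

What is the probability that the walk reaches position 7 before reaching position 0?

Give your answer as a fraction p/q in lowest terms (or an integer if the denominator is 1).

Biased walk: p = 5/6, q = 1/6, r = q/p = 1/5
Gambler's ruin: P(hit 7 before 0 | start at 6) = (1 - r^a)/(1 - r^N)
r^6 = 1/15625; r^7 = 1/78125
P = (1 - 1/15625) / (1 - 1/78125) = 15624/15625 / 78124/78125 = 19530/19531

Answer: 19530/19531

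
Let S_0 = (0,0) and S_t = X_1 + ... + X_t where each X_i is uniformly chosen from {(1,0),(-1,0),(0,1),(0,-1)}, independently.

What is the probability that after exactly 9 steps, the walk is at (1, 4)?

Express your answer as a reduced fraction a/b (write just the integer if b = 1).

Answer: 189/16384

Derivation:
Let h be the number of horizontal steps (so 9-h are vertical). To end at (1,4) need (h+1)/2 right-steps and ((9-h)+4)/2 up-steps.
Sum over h with 1 ≤ h ≤ 5, h ≡ 1 (mod 2), 9-h ≡ 0 (mod 2):
h=1: C(9,1)·C(1,1)·C(8,6) = 9·1·28 = 252
h=3: C(9,3)·C(3,2)·C(6,5) = 84·3·6 = 1512
h=5: C(9,5)·C(5,3)·C(4,4) = 126·10·1 = 1260
Total favorable: 3024
Total paths: 4^9 = 262144
P = 3024/262144 = 189/16384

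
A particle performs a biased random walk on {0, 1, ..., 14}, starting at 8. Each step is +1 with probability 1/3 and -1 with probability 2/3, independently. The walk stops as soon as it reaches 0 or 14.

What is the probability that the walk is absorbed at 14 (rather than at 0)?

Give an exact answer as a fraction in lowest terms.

Biased walk: p = 1/3, q = 2/3, r = q/p = 2
Gambler's ruin: P(hit 14 before 0 | start at 8) = (1 - r^a)/(1 - r^N)
r^8 = 256; r^14 = 16384
P = (1 - 256) / (1 - 16384) = -255 / -16383 = 85/5461

Answer: 85/5461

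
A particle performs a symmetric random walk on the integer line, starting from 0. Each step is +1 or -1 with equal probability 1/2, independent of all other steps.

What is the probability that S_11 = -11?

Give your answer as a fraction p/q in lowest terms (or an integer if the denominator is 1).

To reach position -11 after 11 steps: need 0 steps of +1 and 11 of -1.
Favorable paths: C(11,0) = 1
Total paths: 2^11 = 2048
P = 1/2048 = 1/2048

Answer: 1/2048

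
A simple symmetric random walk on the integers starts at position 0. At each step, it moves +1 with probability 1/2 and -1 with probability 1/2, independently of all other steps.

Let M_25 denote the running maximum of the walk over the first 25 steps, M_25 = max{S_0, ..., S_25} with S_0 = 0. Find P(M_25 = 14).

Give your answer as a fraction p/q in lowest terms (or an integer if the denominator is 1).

Let M_25 = max(S_0,...,S_25). Use the reflection principle: for j ≥ 1, #{paths with M_25 ≥ j} = #{S_25 ≥ j} + #{S_25 ≥ j+1}.
By reflection, #{M_25 ≥ 14} = #{S_25 ≥ 14} + #{S_25 ≥ 15} = 68406 + 68406 = 136812.
#{M_25 ≥ 15} = #{S_25 ≥ 15} + #{S_25 ≥ 16} = 68406 + 15276 = 83682.
#{M_25 = 14} = 136812 - 83682 = 53130.
P(M_25 = 14) = 53130/33554432 = 26565/16777216

Answer: 26565/16777216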